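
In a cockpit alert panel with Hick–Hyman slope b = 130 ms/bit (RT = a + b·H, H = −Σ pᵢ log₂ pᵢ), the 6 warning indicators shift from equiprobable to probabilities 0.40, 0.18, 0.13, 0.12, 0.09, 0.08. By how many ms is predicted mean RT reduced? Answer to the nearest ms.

The RT saving is b·ΔH. Equiprobable H₀ = log₂(6) = 2.5850 bits; with the given probabilities H = 2.3280 bits.
b·(H₀ − H) = 130 × (2.5850 − 2.3280) = 33.41 ms.

33 ms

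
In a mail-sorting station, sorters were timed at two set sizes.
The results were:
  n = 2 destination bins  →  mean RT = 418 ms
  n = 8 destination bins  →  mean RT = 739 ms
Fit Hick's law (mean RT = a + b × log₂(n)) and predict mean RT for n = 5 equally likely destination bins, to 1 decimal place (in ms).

With log₂ n on the abscissa the relation is linear; from the two conditions:
  b = (739 − 418) / (log₂ 8 − log₂ 2) = 321 / (3 − 1) = 160.500 ms/bit
  a = 418 − 160.500 × 1 = 257.500 ms
Then RT(5) = 257.500 + 160.500 × log₂ 5 = 257.500 + 160.500 × 2.3219 ≈ 630.169 ms.

630.2 ms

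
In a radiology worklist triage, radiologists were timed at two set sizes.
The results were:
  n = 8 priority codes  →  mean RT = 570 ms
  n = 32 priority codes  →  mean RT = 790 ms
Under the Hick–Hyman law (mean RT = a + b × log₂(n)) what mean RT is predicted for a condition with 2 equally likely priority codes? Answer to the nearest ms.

RT is linear in log₂ n, so two points fix the line:
  b = (790 − 570) / (log₂ 32 − log₂ 8) = 220 / (5 − 3) = 110 ms/bit
  a = 570 − 110 × 3 = 240 ms
Then RT(2) = 240 + 110 × log₂ 2 = 240 + 110 × 1 ≈ 350.000 ms.

350 ms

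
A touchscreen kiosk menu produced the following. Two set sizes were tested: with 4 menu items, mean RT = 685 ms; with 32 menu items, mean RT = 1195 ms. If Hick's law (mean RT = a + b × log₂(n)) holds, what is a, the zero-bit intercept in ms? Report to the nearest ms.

345 ms

b = (RT₂ − RT₁)/(log₂ n₂ − log₂ n₁) = (1195 − 685)/(5 − 2) = 170 ms/bit.
Intercept: a = 685 − 170·log₂(4) = 345.000 ms.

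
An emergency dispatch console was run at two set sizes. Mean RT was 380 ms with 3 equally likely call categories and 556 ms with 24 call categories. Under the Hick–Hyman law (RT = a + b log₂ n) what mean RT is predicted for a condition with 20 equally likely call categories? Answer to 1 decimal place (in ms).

With log₂ n on the abscissa the relation is linear; from the two conditions:
  b = (556 − 380) / (log₂ 24 − log₂ 3) = 176 / (4.5850 − 1.5850) = 58.667 ms/bit
  a = 380 − 58.667 × 1.5850 = 287.016 ms
Then RT(20) = 287.016 + 58.667 × log₂ 20 = 287.016 + 58.667 × 4.3219 ≈ 540.569 ms.

540.6 ms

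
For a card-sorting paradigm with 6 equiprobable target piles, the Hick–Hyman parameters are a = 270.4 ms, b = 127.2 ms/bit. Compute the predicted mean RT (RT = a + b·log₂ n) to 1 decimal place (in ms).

log₂(6) = 2.5850 bits, so RT = 270.4 + 127.2 × 2.5850 ≈ 599.207 ms.

599.2 ms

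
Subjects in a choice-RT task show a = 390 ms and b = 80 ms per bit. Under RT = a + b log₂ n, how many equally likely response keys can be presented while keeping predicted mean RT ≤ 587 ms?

5

Information budget: (587 − 390)/80 = 2.4625 bits, so n ≤ 2^2.4625 = 5.512 → at most 5.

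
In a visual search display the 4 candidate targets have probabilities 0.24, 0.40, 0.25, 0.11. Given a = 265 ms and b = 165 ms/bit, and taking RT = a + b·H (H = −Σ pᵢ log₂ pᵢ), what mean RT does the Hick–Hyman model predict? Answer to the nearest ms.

574 ms

H = 0.24·log₂(1/0.24) + 0.40·log₂(1/0.40) + 0.25·log₂(1/0.25) + 0.11·log₂(1/0.11) = 1.8732 bits.
RT = 265 + 165 × 1.8732 = 574.08 ms.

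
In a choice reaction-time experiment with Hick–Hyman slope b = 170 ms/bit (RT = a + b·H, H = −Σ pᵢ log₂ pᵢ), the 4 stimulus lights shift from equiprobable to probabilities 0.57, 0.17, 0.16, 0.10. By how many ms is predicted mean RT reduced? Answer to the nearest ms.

Equiprobable entropy H₀ = log₂ 4 = 2.0000 bits.
Skewed entropy H = −Σ pᵢ log₂ pᵢ = 1.6520 bits.
ΔRT = b·(H₀ − H) = 170 × 0.3480 = 59.15 ms.

59 ms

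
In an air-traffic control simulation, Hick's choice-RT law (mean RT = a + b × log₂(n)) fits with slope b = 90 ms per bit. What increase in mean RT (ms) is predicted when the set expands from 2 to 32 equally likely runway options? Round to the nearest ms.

360 ms

The intercept a cancels: ΔRT = b·(log₂ n₂ − log₂ n₁) = b·log₂(n₂/n₁).
log₂(32) − log₂(2) = log₂(32/2) = log₂(16) = 4.
ΔRT = 90 × 4.0000 = 360.000 ms.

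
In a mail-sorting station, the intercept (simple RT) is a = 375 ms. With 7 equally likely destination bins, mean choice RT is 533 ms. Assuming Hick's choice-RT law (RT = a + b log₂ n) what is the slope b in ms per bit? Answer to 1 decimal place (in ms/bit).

56.3 ms/bit

b = (533 − 375) / log₂(7) = 158 / 2.8074 = 56.281 ms/bit.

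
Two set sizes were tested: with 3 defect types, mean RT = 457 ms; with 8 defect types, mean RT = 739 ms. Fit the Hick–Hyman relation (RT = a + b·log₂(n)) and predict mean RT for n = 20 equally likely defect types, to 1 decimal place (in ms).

1002.4 ms

Solve the two-equation system in a and b:
  b = (739 − 457) / (log₂ 8 − log₂ 3) = 282 / (3 − 1.5850) = 199.288 ms/bit
  a = 457 − 199.288 × 1.5850 = 141.136 ms
Then RT(20) = 141.136 + 199.288 × log₂ 20 = 141.136 + 199.288 × 4.3219 ≈ 1002.444 ms.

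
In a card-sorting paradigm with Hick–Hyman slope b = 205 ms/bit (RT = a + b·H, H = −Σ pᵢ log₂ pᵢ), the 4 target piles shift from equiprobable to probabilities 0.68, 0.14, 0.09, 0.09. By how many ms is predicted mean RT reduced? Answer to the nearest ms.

123 ms

Equiprobable entropy H₀ = log₂ 4 = 2.0000 bits.
Skewed entropy H = −Σ pᵢ log₂ pᵢ = 1.4008 bits.
ΔRT = b·(H₀ − H) = 205 × 0.5992 = 122.84 ms.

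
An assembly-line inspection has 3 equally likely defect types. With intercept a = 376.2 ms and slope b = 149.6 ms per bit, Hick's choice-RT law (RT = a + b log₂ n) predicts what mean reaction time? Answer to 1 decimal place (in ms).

log₂(3) = 1.5850 bits, so RT = 376.2 + 149.6 × 1.5850 ≈ 613.310 ms.

613.3 ms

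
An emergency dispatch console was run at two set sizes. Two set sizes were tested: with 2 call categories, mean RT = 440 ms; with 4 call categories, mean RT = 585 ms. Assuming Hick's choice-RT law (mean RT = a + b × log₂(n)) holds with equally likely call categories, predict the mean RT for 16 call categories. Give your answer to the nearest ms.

875 ms

With log₂ n on the abscissa the relation is linear; from the two conditions:
  b = (585 − 440) / (log₂ 4 − log₂ 2) = 145 / (2 − 1) = 145 ms/bit
  a = 440 − 145 × 1 = 295 ms
Then RT(16) = 295 + 145 × log₂ 16 = 295 + 145 × 4 ≈ 875.000 ms.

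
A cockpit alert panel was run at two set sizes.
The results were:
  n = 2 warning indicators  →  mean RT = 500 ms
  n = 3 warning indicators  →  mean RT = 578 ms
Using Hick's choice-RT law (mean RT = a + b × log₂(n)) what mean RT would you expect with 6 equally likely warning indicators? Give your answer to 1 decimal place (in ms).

RT is linear in log₂ n, so two points fix the line:
  b = (578 − 500) / (log₂ 3 − log₂ 2) = 78 / (1.5850 − 1) = 133.342 ms/bit
  a = 500 − 133.342 × 1 = 366.658 ms
Then RT(6) = 366.658 + 133.342 × log₂ 6 = 366.658 + 133.342 × 2.5850 ≈ 711.342 ms.

711.3 ms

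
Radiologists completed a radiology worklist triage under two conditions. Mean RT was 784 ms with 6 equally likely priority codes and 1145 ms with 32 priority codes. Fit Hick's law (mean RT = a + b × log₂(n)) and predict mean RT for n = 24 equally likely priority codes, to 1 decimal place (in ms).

1083.0 ms

RT is linear in log₂ n, so two points fix the line:
  b = (1145 − 784) / (log₂ 32 − log₂ 6) = 361 / (5 − 2.5850) = 149.480 ms/bit
  a = 784 − 149.480 × 2.5850 = 397.600 ms
Then RT(24) = 397.600 + 149.480 × log₂ 24 = 397.600 + 149.480 × 4.5850 ≈ 1082.960 ms.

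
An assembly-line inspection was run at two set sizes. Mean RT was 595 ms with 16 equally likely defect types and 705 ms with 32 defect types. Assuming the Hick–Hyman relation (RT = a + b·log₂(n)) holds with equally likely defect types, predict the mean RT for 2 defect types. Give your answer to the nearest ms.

265 ms

RT is linear in log₂ n, so two points fix the line:
  b = (705 − 595) / (log₂ 32 − log₂ 16) = 110 / (5 − 4) = 110 ms/bit
  a = 595 − 110 × 4 = 155 ms
Then RT(2) = 155 + 110 × log₂ 2 = 155 + 110 × 1 ≈ 265.000 ms.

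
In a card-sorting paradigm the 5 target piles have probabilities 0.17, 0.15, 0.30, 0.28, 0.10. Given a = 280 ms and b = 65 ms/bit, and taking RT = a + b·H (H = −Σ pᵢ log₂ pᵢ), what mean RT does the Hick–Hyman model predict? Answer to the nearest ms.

H = 0.17·log₂(1/0.17) + 0.15·log₂(1/0.15) + 0.30·log₂(1/0.30) + 0.28·log₂(1/0.28) + 0.10·log₂(1/0.10) = 2.2126 bits.
RT = 280 + 65 × 2.2126 = 423.82 ms.

424 ms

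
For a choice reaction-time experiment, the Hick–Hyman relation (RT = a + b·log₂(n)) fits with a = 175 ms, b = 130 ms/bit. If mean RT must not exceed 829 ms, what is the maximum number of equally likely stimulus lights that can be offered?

Set 175 + 130·log₂ n ≤ 829 → log₂ n ≤ (829 − 175)/130 = 5.0308.
So n ≤ 2^5.0308 = 32.690; the largest integer n is 32.

32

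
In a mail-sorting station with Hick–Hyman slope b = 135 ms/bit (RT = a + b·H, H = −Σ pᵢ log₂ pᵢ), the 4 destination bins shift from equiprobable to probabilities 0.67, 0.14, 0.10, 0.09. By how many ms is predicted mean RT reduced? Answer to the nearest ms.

77 ms

Equiprobable entropy H₀ = log₂ 4 = 2.0000 bits.
Skewed entropy H = −Σ pᵢ log₂ pᵢ = 1.4291 bits.
ΔRT = b·(H₀ − H) = 135 × 0.5709 = 77.08 ms.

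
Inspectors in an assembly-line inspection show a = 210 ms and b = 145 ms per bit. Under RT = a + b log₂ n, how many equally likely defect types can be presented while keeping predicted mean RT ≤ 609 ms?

6

145·log₂ n ≤ 609 − 210 = 399, giving log₂ n ≤ 2.7517 and n ≤ 6.735. The largest whole number is 6.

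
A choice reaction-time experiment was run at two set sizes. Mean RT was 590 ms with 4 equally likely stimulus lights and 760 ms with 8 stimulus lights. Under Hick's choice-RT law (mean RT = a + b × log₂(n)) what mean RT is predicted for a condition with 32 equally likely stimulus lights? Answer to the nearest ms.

1100 ms

With log₂ n on the abscissa the relation is linear; from the two conditions:
  b = (760 − 590) / (log₂ 8 − log₂ 4) = 170 / (3 − 2) = 170 ms/bit
  a = 590 − 170 × 2 = 250 ms
Then RT(32) = 250 + 170 × log₂ 32 = 250 + 170 × 5 ≈ 1100.000 ms.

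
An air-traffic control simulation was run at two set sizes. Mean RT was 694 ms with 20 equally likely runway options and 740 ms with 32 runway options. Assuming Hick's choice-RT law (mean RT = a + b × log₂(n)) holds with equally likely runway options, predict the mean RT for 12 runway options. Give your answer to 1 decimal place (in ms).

644.0 ms

Solve the two-equation system in a and b:
  b = (740 − 694) / (log₂ 32 − log₂ 20) = 46 / (5 − 4.3219) = 67.839 ms/bit
  a = 694 − 67.839 × 4.3219 = 400.803 ms
Then RT(12) = 400.803 + 67.839 × log₂ 12 = 400.803 + 67.839 × 3.5850 ≈ 644.005 ms.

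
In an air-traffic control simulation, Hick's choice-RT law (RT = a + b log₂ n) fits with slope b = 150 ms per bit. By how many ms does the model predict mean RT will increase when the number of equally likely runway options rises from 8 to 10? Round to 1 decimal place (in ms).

48.3 ms

The intercept a cancels: ΔRT = b·(log₂ n₂ − log₂ n₁) = b·log₂(n₂/n₁).
log₂(10) − log₂(8) = 3.3219 − 3 = 0.3219.
ΔRT = 150 × 0.3219 = 48.289 ms.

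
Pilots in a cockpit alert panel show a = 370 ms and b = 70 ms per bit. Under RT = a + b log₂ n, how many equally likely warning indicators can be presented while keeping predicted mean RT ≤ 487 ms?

3

Set 370 + 70·log₂ n ≤ 487 → log₂ n ≤ (487 − 370)/70 = 1.6714.
So n ≤ 2^1.6714 = 3.185; the largest integer n is 3.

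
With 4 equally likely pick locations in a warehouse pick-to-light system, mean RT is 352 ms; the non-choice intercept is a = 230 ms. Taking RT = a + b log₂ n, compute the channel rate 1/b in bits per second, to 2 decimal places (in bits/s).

16.39 bits/s

Choice component = 352 − 230 = 122 ms over log₂(4) = 2 bits.
b = 122 / 2 = 61.000 ms/bit, so 1/b = 16.393 bits/s.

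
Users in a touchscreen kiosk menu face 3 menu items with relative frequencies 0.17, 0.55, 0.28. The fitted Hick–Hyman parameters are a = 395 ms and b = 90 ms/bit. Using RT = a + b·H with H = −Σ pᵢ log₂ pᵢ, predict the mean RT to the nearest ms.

523 ms

Entropy contributions −pᵢ log₂ pᵢ: 0.4346, 0.4744, 0.5142; sum H = 1.4232 bits.
RT = a + bH = 395 + 90·1.4232 = 523.09 ms.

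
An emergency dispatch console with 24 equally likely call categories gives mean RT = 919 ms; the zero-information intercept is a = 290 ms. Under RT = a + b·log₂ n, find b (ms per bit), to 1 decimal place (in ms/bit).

b = (919 − 290) / log₂(24) = 629 / 4.5850 = 137.188 ms/bit.

137.2 ms/bit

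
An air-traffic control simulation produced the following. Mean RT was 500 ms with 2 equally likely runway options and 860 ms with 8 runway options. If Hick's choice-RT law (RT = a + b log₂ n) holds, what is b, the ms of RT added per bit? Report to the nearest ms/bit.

180 ms/bit

b = (RT₂ − RT₁)/(log₂ n₂ − log₂ n₁) = (860 − 500)/(3 − 1) = 180 ms/bit.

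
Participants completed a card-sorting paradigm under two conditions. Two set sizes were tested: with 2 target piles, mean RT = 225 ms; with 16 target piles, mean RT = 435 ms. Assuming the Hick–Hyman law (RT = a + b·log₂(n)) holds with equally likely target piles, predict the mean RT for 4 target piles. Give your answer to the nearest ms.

295 ms

Solve the two-equation system in a and b:
  b = (435 − 225) / (log₂ 16 − log₂ 2) = 210 / (4 − 1) = 70 ms/bit
  a = 225 − 70 × 1 = 155 ms
Then RT(4) = 155 + 70 × log₂ 4 = 155 + 70 × 2 ≈ 295.000 ms.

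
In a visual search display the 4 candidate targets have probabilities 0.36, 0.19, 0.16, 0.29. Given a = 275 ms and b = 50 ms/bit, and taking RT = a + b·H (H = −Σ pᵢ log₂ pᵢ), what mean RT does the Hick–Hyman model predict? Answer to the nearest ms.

Entropy contributions −pᵢ log₂ pᵢ: 0.5306, 0.4552, 0.4230, 0.5179; sum H = 1.9268 bits.
RT = a + bH = 275 + 50·1.9268 = 371.34 ms.

371 ms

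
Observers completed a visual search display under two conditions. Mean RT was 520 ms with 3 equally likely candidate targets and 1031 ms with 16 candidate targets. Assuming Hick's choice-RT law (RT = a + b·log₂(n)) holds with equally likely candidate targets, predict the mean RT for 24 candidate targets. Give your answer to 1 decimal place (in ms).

1154.8 ms

RT is linear in log₂ n, so two points fix the line:
  b = (1031 − 520) / (log₂ 16 − log₂ 3) = 511 / (4 − 1.5850) = 211.591 ms/bit
  a = 520 − 211.591 × 1.5850 = 184.636 ms
Then RT(24) = 184.636 + 211.591 × log₂ 24 = 184.636 + 211.591 × 4.5850 ≈ 1154.773 ms.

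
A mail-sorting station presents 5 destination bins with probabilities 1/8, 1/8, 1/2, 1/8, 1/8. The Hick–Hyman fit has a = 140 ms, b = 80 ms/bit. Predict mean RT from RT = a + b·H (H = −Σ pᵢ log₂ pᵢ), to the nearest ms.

Each term −pᵢ log₂ pᵢ: 0.125·3 + 0.125·3 + 0.5·1 + 0.125·3 + 0.125·3; summed, H = 2.000 bits.
Mean RT = a + bH = 140 + 80·2.000 = 300.00 ms.

300 ms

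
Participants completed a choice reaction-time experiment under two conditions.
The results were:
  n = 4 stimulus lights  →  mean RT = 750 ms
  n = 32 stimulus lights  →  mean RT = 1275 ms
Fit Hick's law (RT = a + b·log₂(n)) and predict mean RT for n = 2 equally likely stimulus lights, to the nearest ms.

RT is linear in log₂ n, so two points fix the line:
  b = (1275 − 750) / (log₂ 32 − log₂ 4) = 525 / (5 − 2) = 175 ms/bit
  a = 750 − 175 × 2 = 400 ms
Then RT(2) = 400 + 175 × log₂ 2 = 400 + 175 × 1 ≈ 575.000 ms.

575 ms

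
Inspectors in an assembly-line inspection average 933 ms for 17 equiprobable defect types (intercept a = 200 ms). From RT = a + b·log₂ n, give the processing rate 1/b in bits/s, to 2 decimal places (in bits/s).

Choice component = 933 − 200 = 733 ms over log₂(17) = 4.0875 bits.
b = 733 / 4.0875 = 179.329 ms/bit, so 1/b = 5.576 bits/s.

5.58 bits/s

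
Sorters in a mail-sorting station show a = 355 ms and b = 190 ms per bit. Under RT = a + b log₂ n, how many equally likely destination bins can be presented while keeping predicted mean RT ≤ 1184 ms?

Information budget: (1184 − 355)/190 = 4.3632 bits, so n ≤ 2^4.3632 = 20.580 → at most 20.

20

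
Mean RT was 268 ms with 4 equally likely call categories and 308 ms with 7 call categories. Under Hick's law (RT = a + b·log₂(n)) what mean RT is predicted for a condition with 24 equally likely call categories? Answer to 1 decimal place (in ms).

396.1 ms

Fit slope and intercept:
  b = (308 − 268) / (log₂ 7 − log₂ 4) = 40 / (2.8074 − 2) = 49.545 ms/bit
  a = 268 − 49.545 × 2 = 168.911 ms
Then RT(24) = 168.911 + 49.545 × log₂ 24 = 168.911 + 49.545 × 4.5850 ≈ 396.071 ms.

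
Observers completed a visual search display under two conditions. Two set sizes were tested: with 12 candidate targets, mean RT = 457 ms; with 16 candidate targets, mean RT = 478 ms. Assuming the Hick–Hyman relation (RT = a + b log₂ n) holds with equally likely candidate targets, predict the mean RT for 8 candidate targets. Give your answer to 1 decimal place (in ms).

Fit slope and intercept:
  b = (478 − 457) / (log₂ 16 − log₂ 12) = 21 / (4 − 3.5850) = 50.598 ms/bit
  a = 457 − 50.598 × 3.5850 = 275.609 ms
Then RT(8) = 275.609 + 50.598 × log₂ 8 = 275.609 + 50.598 × 3 ≈ 427.402 ms.

427.4 ms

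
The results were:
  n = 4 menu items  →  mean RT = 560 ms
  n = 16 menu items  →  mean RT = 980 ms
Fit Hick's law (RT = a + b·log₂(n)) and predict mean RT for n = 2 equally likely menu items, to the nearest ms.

350 ms

With log₂ n on the abscissa the relation is linear; from the two conditions:
  b = (980 − 560) / (log₂ 16 − log₂ 4) = 420 / (4 − 2) = 210 ms/bit
  a = 560 − 210 × 2 = 140 ms
Then RT(2) = 140 + 210 × log₂ 2 = 140 + 210 × 1 ≈ 350.000 ms.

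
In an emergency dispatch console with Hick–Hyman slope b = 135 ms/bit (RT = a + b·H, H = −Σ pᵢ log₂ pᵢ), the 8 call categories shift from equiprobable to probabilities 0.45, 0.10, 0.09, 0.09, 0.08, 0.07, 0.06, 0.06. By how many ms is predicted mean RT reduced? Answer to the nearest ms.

The RT saving is b·ΔH. Equiprobable H₀ = log₂(8) = 3.0000 bits; with the given probabilities H = 2.5230 bits.
b·(H₀ − H) = 135 × (3.0000 − 2.5230) = 64.39 ms.

64 ms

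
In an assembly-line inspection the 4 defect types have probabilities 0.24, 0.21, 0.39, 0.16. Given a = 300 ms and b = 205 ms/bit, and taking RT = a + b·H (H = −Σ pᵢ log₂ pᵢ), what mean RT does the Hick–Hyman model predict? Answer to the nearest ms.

694 ms

H = 0.24·log₂(1/0.24) + 0.21·log₂(1/0.21) + 0.39·log₂(1/0.39) + 0.16·log₂(1/0.16) = 1.9198 bits.
RT = 300 + 205 × 1.9198 = 693.55 ms.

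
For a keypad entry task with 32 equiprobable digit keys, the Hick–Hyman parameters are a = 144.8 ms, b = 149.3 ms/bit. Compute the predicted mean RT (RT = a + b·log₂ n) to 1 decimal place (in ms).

891.3 ms

log₂(32) = 5 bits, so RT = 144.8 + 149.3 × 5 ≈ 891.300 ms.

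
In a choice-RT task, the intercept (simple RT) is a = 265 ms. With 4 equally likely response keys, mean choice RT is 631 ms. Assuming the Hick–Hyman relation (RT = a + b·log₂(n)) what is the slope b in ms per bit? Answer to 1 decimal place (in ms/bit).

183.0 ms/bit

4 alternatives carry log₂ 4 = 2 bits; the choice cost is 631 − 265 = 366 ms, so b = 366/2 = 183.000 ms/bit.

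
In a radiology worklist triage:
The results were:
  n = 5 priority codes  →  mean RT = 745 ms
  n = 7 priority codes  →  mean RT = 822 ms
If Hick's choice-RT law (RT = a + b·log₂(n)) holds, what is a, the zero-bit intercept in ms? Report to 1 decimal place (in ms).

376.7 ms

The slope on a log₂ axis is (822 − 745) / (2.8074 − 2.3219) = 158.623 ms/bit.
Intercept: a = 745 − 158.623·log₂(5) = 376.688 ms.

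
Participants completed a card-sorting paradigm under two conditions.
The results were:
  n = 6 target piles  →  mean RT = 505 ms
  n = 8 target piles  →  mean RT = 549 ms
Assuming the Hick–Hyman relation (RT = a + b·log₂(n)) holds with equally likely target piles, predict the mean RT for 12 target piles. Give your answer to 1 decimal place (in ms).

611.0 ms

Fit slope and intercept:
  b = (549 − 505) / (log₂ 8 − log₂ 6) = 44 / (3 − 2.5850) = 106.015 ms/bit
  a = 505 − 106.015 × 2.5850 = 230.956 ms
Then RT(12) = 230.956 + 106.015 × log₂ 12 = 230.956 + 106.015 × 3.5850 ≈ 611.015 ms.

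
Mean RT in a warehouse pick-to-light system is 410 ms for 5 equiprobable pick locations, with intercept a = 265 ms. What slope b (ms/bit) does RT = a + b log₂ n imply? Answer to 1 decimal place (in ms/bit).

log₂(5) = 2.3219 bits.
b = (RT − a)/log₂ n = (410 − 265) / 2.3219 = 62.448 ms/bit.

62.4 ms/bit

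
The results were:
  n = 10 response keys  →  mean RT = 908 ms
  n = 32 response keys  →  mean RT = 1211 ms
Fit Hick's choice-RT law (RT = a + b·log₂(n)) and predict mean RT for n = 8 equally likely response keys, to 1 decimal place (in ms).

Solve the two-equation system in a and b:
  b = (1211 − 908) / (log₂ 32 − log₂ 10) = 303 / (5 − 3.3219) = 180.564 ms/bit
  a = 908 − 180.564 × 3.3219 = 308.178 ms
Then RT(8) = 308.178 + 180.564 × log₂ 8 = 308.178 + 180.564 × 3 ≈ 849.871 ms.

849.9 ms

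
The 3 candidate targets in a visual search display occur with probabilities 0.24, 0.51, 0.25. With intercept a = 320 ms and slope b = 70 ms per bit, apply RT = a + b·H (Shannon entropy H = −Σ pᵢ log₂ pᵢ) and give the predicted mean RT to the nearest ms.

Entropy contributions −pᵢ log₂ pᵢ: 0.4941, 0.4954, 0.5000; sum H = 1.4896 bits.
RT = a + bH = 320 + 70·1.4896 = 424.27 ms.

424 ms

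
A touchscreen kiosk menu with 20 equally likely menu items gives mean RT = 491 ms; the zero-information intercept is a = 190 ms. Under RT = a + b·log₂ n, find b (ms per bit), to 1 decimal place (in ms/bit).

69.6 ms/bit

log₂(20) = 4.3219 bits.
b = (RT − a)/log₂ n = (491 − 190) / 4.3219 = 69.645 ms/bit.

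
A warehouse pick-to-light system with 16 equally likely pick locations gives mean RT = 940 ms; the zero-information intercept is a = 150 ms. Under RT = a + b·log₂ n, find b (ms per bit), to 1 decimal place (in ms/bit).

197.5 ms/bit

b = (940 − 150) / log₂(16) = 790 / 4 = 197.500 ms/bit.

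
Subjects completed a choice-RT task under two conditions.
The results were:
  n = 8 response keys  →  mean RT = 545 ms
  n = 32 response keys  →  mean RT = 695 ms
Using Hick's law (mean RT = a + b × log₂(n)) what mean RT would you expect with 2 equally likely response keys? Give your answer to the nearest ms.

395 ms

With log₂ n on the abscissa the relation is linear; from the two conditions:
  b = (695 − 545) / (log₂ 32 − log₂ 8) = 150 / (5 − 3) = 75 ms/bit
  a = 545 − 75 × 3 = 320 ms
Then RT(2) = 320 + 75 × log₂ 2 = 320 + 75 × 1 ≈ 395.000 ms.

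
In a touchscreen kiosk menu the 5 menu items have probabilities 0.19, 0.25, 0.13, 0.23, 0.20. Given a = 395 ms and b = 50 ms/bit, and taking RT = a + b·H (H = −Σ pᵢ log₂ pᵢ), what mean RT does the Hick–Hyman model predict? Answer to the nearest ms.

Entropy contributions −pᵢ log₂ pᵢ: 0.4552, 0.5000, 0.3826, 0.4877, 0.4644; sum H = 2.2899 bits.
RT = a + bH = 395 + 50·2.2899 = 509.50 ms.

509 ms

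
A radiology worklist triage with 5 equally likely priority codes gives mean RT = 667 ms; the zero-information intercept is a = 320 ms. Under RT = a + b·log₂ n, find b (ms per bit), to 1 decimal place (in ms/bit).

log₂(5) = 2.3219 bits.
b = (RT − a)/log₂ n = (667 − 320) / 2.3219 = 149.445 ms/bit.

149.4 ms/bit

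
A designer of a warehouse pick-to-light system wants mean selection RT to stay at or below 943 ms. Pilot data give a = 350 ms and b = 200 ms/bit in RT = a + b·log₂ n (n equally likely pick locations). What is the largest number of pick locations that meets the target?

7

Set 350 + 200·log₂ n ≤ 943 → log₂ n ≤ (943 − 350)/200 = 2.9650.
So n ≤ 2^2.9650 = 7.808; the largest integer n is 7.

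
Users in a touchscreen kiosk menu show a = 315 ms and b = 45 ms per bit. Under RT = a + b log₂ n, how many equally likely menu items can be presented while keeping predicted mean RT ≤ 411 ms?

4

45·log₂ n ≤ 411 − 315 = 96, giving log₂ n ≤ 2.1333 and n ≤ 4.387. The largest whole number is 4.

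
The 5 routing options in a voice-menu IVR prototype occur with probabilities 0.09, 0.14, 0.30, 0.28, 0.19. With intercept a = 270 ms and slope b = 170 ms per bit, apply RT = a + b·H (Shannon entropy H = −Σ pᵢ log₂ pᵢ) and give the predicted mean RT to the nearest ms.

644 ms

Entropy contributions −pᵢ log₂ pᵢ: 0.3127, 0.3971, 0.5211, 0.5142, 0.4552; sum H = 2.2003 bits.
RT = a + bH = 270 + 170·2.2003 = 644.05 ms.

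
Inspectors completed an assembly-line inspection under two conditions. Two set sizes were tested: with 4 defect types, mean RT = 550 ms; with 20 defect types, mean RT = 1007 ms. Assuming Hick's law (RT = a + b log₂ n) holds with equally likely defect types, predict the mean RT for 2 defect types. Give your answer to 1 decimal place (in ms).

RT is linear in log₂ n, so two points fix the line:
  b = (1007 − 550) / (log₂ 20 − log₂ 4) = 457 / (4.3219 − 2) = 196.819 ms/bit
  a = 550 − 196.819 × 2 = 156.362 ms
Then RT(2) = 156.362 + 196.819 × log₂ 2 = 156.362 + 196.819 × 1 ≈ 353.181 ms.

353.2 ms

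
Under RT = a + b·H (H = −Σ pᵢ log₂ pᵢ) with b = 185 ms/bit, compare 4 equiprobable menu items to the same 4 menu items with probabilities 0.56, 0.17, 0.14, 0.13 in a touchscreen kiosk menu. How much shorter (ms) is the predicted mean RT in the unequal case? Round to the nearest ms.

59 ms

Equiprobable entropy H₀ = log₂ 4 = 2.0000 bits.
Skewed entropy H = −Σ pᵢ log₂ pᵢ = 1.6828 bits.
ΔRT = b·(H₀ − H) = 185 × 0.3172 = 58.69 ms.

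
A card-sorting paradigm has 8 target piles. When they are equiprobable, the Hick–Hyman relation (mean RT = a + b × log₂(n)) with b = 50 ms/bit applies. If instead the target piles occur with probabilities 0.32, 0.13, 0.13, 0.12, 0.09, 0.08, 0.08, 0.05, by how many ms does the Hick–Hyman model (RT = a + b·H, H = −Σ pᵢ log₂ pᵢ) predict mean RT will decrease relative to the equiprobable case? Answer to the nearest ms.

The RT saving is b·ΔH. Equiprobable H₀ = log₂(8) = 3.0000 bits; with the given probabilities H = 2.7702 bits.
b·(H₀ − H) = 50 × (3.0000 − 2.7702) = 11.49 ms.

11 ms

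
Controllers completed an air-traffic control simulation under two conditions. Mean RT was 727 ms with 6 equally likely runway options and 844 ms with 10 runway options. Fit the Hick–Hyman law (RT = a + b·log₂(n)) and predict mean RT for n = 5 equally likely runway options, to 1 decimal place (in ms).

With log₂ n on the abscissa the relation is linear; from the two conditions:
  b = (844 − 727) / (log₂ 10 − log₂ 6) = 117 / (3.3219 − 2.5850) = 158.759 ms/bit
  a = 727 − 158.759 × 2.5850 = 316.614 ms
Then RT(5) = 316.614 + 158.759 × log₂ 5 = 316.614 + 158.759 × 2.3219 ≈ 685.241 ms.

685.2 ms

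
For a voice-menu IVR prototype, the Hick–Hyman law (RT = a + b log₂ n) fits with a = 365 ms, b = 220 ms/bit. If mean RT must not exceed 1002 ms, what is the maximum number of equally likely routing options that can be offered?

7

Set 365 + 220·log₂ n ≤ 1002 → log₂ n ≤ (1002 − 365)/220 = 2.8955.
So n ≤ 2^2.8955 = 7.441; the largest integer n is 7.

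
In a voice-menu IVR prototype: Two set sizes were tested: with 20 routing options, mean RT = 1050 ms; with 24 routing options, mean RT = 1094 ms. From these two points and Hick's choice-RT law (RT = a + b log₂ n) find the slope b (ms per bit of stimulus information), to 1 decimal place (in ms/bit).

167.3 ms/bit

Slope: b = (1094 − 1050) / (log₂ 24 − log₂ 20) = 44/0.2630 = 167.278 ms/bit.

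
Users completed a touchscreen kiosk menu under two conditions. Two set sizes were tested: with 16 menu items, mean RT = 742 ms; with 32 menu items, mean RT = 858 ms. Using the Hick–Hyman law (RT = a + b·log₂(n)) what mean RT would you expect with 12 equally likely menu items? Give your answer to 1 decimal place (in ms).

Solve the two-equation system in a and b:
  b = (858 − 742) / (log₂ 32 − log₂ 16) = 116 / (5 − 4) = 116.000 ms/bit
  a = 742 − 116.000 × 4 = 278.000 ms
Then RT(12) = 278.000 + 116.000 × log₂ 12 = 278.000 + 116.000 × 3.5850 ≈ 693.856 ms.

693.9 ms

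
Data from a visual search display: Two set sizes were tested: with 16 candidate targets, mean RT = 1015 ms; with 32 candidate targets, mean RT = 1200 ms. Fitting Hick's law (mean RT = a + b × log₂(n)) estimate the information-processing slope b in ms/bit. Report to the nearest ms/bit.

185 ms/bit

The slope on a log₂ axis is (1200 − 1015) / (5 − 4) = 185 ms/bit.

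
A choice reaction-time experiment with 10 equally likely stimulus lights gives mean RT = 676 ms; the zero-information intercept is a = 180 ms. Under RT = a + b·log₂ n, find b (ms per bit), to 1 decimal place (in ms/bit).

149.3 ms/bit

b = (676 − 180) / log₂(10) = 496 / 3.3219 = 149.311 ms/bit.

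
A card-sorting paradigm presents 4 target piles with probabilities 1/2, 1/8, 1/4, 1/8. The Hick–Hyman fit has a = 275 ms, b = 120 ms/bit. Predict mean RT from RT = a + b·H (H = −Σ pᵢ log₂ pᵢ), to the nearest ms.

H = −Σ pᵢ log₂ pᵢ = 0.5·1 + 0.125·3 + 0.25·2 + 0.125·3 = 1.750 bits.
RT = 275 + 120 × 1.750 = 485.00 ms.

485 ms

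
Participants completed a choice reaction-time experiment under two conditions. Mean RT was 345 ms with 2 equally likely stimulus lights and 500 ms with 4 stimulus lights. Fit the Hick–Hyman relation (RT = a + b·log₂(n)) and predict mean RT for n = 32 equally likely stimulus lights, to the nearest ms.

RT is linear in log₂ n, so two points fix the line:
  b = (500 − 345) / (log₂ 4 − log₂ 2) = 155 / (2 − 1) = 155 ms/bit
  a = 345 − 155 × 1 = 190 ms
Then RT(32) = 190 + 155 × log₂ 32 = 190 + 155 × 5 ≈ 965.000 ms.

965 ms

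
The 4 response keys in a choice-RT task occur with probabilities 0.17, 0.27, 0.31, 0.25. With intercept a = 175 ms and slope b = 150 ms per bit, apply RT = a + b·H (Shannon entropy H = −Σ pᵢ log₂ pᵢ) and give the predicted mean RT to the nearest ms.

470 ms

Entropy contributions −pᵢ log₂ pᵢ: 0.4346, 0.5100, 0.5238, 0.5000; sum H = 1.9684 bits.
RT = a + bH = 175 + 150·1.9684 = 470.26 ms.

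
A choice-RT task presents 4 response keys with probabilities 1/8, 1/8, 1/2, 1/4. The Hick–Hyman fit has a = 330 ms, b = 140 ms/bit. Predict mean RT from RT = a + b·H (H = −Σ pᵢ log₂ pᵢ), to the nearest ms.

575 ms

H = −Σ pᵢ log₂ pᵢ = 0.125·3 + 0.125·3 + 0.5·1 + 0.25·2 = 1.750 bits.
RT = 330 + 140 × 1.750 = 575.00 ms.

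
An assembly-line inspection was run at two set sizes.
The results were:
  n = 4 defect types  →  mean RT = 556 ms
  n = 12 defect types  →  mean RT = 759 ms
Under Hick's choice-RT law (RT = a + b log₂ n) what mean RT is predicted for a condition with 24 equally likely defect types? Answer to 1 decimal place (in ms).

887.1 ms

Solve the two-equation system in a and b:
  b = (759 − 556) / (log₂ 12 − log₂ 4) = 203 / (3.5850 − 2) = 128.079 ms/bit
  a = 556 − 128.079 × 2 = 299.843 ms
Then RT(24) = 299.843 + 128.079 × log₂ 24 = 299.843 + 128.079 × 4.5850 ≈ 887.079 ms.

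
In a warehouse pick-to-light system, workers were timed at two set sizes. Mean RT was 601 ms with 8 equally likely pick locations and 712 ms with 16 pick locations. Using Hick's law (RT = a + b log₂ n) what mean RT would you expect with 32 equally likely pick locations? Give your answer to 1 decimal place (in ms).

With log₂ n on the abscissa the relation is linear; from the two conditions:
  b = (712 − 601) / (log₂ 16 − log₂ 8) = 111 / (4 − 3) = 111.000 ms/bit
  a = 601 − 111.000 × 3 = 268.000 ms
Then RT(32) = 268.000 + 111.000 × log₂ 32 = 268.000 + 111.000 × 5 ≈ 823.000 ms.

823.0 ms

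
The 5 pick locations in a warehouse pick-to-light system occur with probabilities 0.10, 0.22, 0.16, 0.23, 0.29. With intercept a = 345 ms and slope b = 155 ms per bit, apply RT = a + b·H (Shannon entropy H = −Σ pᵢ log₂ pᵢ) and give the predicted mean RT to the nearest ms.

692 ms

H = 0.10·log₂(1/0.10) + 0.22·log₂(1/0.22) + 0.16·log₂(1/0.16) + 0.23·log₂(1/0.23) + 0.29·log₂(1/0.29) = 2.2414 bits.
RT = 345 + 155 × 2.2414 = 692.41 ms.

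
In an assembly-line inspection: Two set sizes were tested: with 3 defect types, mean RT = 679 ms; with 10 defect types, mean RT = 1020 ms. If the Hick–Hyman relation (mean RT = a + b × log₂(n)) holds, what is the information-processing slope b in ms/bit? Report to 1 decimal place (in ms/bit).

196.3 ms/bit

Slope: b = (1020 − 679) / (log₂ 10 − log₂ 3) = 341/1.7370 = 196.319 ms/bit.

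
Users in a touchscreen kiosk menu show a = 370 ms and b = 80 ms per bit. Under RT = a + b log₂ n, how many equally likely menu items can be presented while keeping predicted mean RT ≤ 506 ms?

Information budget: (506 − 370)/80 = 1.7000 bits, so n ≤ 2^1.7000 = 3.249 → at most 3.

3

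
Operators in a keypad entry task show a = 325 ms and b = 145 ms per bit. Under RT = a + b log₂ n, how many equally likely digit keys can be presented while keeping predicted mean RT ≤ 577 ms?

3

145·log₂ n ≤ 577 − 325 = 252, giving log₂ n ≤ 1.7379 and n ≤ 3.336. The largest whole number is 3.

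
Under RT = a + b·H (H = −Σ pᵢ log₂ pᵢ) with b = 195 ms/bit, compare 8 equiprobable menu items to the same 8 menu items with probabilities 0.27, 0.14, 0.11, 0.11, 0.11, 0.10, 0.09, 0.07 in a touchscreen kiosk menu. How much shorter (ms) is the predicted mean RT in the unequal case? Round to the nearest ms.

Equiprobable entropy H₀ = log₂ 8 = 3.0000 bits.
Skewed entropy H = −Σ pᵢ log₂ pᵢ = 2.8714 bits.
ΔRT = b·(H₀ − H) = 195 × 0.1286 = 25.08 ms.

25 ms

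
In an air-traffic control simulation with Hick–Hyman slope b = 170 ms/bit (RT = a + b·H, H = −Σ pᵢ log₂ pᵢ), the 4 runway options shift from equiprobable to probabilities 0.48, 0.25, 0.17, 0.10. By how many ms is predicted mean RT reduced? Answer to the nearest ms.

The RT saving is b·ΔH. Equiprobable H₀ = log₂(4) = 2.0000 bits; with the given probabilities H = 1.7750 bits.
b·(H₀ − H) = 170 × (2.0000 − 1.7750) = 38.24 ms.

38 ms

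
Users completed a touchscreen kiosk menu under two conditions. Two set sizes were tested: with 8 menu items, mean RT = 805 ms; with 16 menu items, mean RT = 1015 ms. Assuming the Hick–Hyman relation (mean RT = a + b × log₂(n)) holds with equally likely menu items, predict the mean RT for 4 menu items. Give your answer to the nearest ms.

Fit slope and intercept:
  b = (1015 − 805) / (log₂ 16 − log₂ 8) = 210 / (4 − 3) = 210 ms/bit
  a = 805 − 210 × 3 = 175 ms
Then RT(4) = 175 + 210 × log₂ 4 = 175 + 210 × 2 ≈ 595.000 ms.

595 ms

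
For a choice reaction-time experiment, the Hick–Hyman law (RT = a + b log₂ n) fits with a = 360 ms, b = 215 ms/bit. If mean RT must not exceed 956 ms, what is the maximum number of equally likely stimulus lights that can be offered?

215·log₂ n ≤ 956 − 360 = 596, giving log₂ n ≤ 2.7721 and n ≤ 6.831. The largest whole number is 6.

6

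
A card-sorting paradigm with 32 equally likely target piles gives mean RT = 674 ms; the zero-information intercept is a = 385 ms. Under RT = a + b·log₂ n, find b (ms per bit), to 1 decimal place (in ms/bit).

32 alternatives carry log₂ 32 = 5 bits; the choice cost is 674 − 385 = 289 ms, so b = 289/5 = 57.800 ms/bit.

57.8 ms/bit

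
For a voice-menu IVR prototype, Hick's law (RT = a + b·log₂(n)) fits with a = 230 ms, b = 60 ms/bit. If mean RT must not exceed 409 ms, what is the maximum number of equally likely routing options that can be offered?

Information budget: (409 − 230)/60 = 2.9833 bits, so n ≤ 2^2.9833 = 7.908 → at most 7.

7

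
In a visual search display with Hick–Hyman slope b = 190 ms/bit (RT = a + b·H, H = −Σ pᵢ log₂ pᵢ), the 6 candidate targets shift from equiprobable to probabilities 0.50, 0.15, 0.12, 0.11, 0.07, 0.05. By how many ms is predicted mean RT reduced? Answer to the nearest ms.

90 ms

The RT saving is b·ΔH. Equiprobable H₀ = log₂(6) = 2.5850 bits; with the given probabilities H = 2.1126 bits.
b·(H₀ − H) = 190 × (2.5850 − 2.1126) = 89.76 ms.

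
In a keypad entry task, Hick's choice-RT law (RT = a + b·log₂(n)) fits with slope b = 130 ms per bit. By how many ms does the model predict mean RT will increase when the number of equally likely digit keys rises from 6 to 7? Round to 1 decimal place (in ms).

ΔRT = (a + b log₂ n₂) − (a + b log₂ n₁) = b·(log₂ n₂ − log₂ n₁).
log₂(7) − log₂(6) = 2.8074 − 2.5850 = 0.2224.
ΔRT = 130 × 0.2224 = 28.911 ms.

28.9 ms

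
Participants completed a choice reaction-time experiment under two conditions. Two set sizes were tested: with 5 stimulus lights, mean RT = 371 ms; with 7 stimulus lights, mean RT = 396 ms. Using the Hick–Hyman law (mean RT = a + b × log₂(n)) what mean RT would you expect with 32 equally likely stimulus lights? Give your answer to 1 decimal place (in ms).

With log₂ n on the abscissa the relation is linear; from the two conditions:
  b = (396 − 371) / (log₂ 7 − log₂ 5) = 25 / (2.8074 − 2.3219) = 51.501 ms/bit
  a = 371 − 51.501 × 2.3219 = 251.418 ms
Then RT(32) = 251.418 + 51.501 × log₂ 32 = 251.418 + 51.501 × 5 ≈ 508.924 ms.

508.9 ms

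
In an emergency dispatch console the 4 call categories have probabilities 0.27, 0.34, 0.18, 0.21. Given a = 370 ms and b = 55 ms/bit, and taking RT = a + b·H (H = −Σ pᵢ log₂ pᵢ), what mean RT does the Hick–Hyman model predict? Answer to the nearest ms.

478 ms

Entropy contributions −pᵢ log₂ pᵢ: 0.5100, 0.5292, 0.4453, 0.4728; sum H = 1.9573 bits.
RT = a + bH = 370 + 55·1.9573 = 477.65 ms.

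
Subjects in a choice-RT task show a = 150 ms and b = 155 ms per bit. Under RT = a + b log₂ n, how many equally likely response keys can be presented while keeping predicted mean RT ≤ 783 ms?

16

155·log₂ n ≤ 783 − 150 = 633, giving log₂ n ≤ 4.0839 and n ≤ 16.958. The largest whole number is 16.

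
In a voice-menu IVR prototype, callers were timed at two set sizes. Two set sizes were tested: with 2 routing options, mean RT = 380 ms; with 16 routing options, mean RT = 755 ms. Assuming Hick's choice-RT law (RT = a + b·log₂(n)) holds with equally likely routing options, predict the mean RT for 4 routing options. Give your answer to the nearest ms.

With log₂ n on the abscissa the relation is linear; from the two conditions:
  b = (755 − 380) / (log₂ 16 − log₂ 2) = 375 / (4 − 1) = 125 ms/bit
  a = 380 − 125 × 1 = 255 ms
Then RT(4) = 255 + 125 × log₂ 4 = 255 + 125 × 2 ≈ 505.000 ms.

505 ms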